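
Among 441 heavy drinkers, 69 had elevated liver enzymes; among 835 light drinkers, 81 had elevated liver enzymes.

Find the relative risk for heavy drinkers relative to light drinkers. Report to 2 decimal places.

RR: 1.61

risk, heavy drinkers = 69/441 = 0.1565
risk, light drinkers = 81/835 = 0.0970
RR = 0.1565 / 0.0970 = 1.61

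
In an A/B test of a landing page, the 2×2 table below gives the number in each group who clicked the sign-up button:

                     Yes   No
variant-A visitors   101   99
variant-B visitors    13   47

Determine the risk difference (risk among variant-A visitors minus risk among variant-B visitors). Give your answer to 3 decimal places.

risk, variant-A visitors = 101/200 = 0.5050
risk, variant-B visitors = 13/60 = 0.2167
risk difference = 0.5050 − 0.2167 = 0.288

0.288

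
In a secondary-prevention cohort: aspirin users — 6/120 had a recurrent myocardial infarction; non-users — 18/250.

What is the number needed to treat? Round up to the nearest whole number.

46

risk, aspirin users = 6/120 = 0.050000
risk, non-users = 18/250 = 0.072000
absolute risk difference = 0.022000
1 / 0.022000 = 45.455 → round up → 46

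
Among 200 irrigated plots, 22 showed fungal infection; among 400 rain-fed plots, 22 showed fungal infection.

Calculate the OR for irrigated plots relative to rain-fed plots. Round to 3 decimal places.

OR = (22 × 378) / (178 × 22) = 8316/3916 ≈ 2.124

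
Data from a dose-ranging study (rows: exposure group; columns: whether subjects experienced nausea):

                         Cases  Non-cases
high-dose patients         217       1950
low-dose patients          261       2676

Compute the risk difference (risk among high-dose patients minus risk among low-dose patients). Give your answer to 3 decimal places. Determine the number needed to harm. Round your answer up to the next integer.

risk, high-dose patients = 217/2167 = 0.1001
risk, low-dose patients = 261/2937 = 0.0889
risk difference = 0.1001 − 0.0889 = 0.011
absolute risk difference = 0.011272
1 / 0.011272 = 88.715 → round up → 89

RD = 0.011; NNH = 89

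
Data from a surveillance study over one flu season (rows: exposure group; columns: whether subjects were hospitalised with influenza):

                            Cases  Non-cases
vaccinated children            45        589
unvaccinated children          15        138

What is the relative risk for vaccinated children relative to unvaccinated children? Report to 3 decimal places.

risk, vaccinated children = 45/634 = 0.0710
risk, unvaccinated children = 15/153 = 0.0980
RR = 0.0710 / 0.0980 = 0.724

RR = 0.724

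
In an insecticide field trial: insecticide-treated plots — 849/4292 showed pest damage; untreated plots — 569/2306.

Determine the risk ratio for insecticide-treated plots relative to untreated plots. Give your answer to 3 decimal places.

risk, insecticide-treated plots = 849/4292 = 0.1978
risk, untreated plots = 569/2306 = 0.2467
RR = 0.1978 / 0.2467 = 0.802

0.802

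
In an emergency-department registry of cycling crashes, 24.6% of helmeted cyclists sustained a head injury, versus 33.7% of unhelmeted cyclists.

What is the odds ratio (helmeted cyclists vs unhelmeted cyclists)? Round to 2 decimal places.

0.64

odds, helmeted cyclists = 0.2460/0.7540 = 0.3263
odds, unhelmeted cyclists = 0.3370/0.6630 = 0.5083
OR = 0.3263 / 0.5083 = 0.64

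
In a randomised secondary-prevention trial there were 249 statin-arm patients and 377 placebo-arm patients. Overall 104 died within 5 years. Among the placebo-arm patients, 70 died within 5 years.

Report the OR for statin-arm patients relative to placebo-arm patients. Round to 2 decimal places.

statin-arm patients with the outcome: 104 − 70 = 34
statin-arm patients without the outcome: 249 − 34 = 215
placebo-arm patients without the outcome: 377 − 70 = 307
odds, statin-arm patients = 34/215 = 0.1581
odds, placebo-arm patients = 70/307 = 0.2280
OR = 0.1581 / 0.2280 = 0.69

OR: 0.69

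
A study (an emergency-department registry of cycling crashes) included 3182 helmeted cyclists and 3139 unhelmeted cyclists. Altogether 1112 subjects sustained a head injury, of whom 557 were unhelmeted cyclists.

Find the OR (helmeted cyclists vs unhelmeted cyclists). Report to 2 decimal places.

helmeted cyclists with the outcome: 1112 − 557 = 555
helmeted cyclists without the outcome: 3182 − 555 = 2627
unhelmeted cyclists without the outcome: 3139 − 557 = 2582
odds, helmeted cyclists = 555/2627 = 0.2113
odds, unhelmeted cyclists = 557/2582 = 0.2157
OR = 0.2113 / 0.2157 = 0.98

0.98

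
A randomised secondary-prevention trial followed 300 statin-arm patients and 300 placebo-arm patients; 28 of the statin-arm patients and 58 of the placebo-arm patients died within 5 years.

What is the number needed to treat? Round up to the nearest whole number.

10

risk, statin-arm patients = 28/300 = 0.093333
risk, placebo-arm patients = 58/300 = 0.193333
absolute risk difference = 0.100000
1 / 0.100000 = 10.000 → round up → 10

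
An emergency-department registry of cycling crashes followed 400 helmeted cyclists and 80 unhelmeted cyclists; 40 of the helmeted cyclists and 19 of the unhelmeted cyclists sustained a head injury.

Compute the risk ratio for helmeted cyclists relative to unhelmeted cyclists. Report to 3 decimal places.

RR = 0.421

risk, helmeted cyclists = 40/400 = 0.1000
risk, unhelmeted cyclists = 19/80 = 0.2375
RR = 0.1000 / 0.2375 = 0.421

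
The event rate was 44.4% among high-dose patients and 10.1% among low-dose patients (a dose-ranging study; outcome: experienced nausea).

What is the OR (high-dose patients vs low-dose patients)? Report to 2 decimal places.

odds, high-dose patients = 0.4440/0.5560 = 0.7986
odds, low-dose patients = 0.1010/0.8990 = 0.1123
OR = 0.7986 / 0.1123 = 7.11

7.11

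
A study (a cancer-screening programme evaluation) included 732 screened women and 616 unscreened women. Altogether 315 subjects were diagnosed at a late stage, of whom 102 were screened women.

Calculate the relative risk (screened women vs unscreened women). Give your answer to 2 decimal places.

screened women without the outcome: 732 − 102 = 630
unscreened women with the outcome: 315 − 102 = 213
unscreened women without the outcome: 616 − 213 = 403
risk, screened women = 102/732 = 0.1393
risk, unscreened women = 213/616 = 0.3458
RR = 0.1393 / 0.3458 = 0.40

RR: 0.40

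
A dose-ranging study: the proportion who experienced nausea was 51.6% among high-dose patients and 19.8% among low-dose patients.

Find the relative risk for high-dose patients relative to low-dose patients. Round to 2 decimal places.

RR = 0.5160 / 0.1980 = 2.61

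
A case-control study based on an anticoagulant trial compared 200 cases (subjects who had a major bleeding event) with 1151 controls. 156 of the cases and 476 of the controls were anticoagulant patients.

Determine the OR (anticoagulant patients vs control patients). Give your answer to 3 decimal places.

OR = (156 × 675) / (476 × 44) = 105300/20944 ≈ 5.028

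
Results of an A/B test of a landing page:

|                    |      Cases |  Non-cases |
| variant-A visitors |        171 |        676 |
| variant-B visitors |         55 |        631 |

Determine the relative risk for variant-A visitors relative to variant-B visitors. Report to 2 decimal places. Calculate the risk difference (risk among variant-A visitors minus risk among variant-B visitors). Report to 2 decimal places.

risk, variant-A visitors = 171/847 = 0.2019
risk, variant-B visitors = 55/686 = 0.0802
RR = 0.2019 / 0.0802 = 2.52
risk difference = 0.2019 − 0.0802 = 0.12

RR = 2.52; RD = 0.12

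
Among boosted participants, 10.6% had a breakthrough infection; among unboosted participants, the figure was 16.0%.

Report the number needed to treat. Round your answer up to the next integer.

absolute risk difference = 0.054000
1 / 0.054000 = 18.519 → round up → 19

NNT ≈ 19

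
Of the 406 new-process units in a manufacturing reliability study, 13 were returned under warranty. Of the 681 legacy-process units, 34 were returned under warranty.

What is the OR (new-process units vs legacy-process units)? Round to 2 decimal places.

odds, new-process units = 13/393 = 0.03308
odds, legacy-process units = 34/647 = 0.05255
OR = 0.03308 / 0.05255 = 0.63

OR: 0.63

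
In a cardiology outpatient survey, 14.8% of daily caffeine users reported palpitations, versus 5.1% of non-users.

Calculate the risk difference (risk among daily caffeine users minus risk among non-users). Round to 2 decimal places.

risk difference = 0.1480 − 0.0510 = 0.10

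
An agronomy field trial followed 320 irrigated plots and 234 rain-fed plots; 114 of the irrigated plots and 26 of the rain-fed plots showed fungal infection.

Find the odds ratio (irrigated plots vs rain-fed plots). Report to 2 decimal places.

odds, irrigated plots = 114/206 = 0.5534
odds, rain-fed plots = 26/208 = 0.1250
OR = 0.5534 / 0.1250 = 4.43

4.43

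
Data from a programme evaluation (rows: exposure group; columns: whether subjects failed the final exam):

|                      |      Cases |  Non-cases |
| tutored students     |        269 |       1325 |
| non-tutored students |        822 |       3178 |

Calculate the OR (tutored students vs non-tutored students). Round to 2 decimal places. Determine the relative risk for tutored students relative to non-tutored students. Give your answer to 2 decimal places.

OR = (269 × 3178) / (1325 × 822) = 854882/1089150 ≈ 0.78
risk, tutored students = 269/1594 = 0.1688
risk, non-tutored students = 822/4000 = 0.2055
RR = 0.1688 / 0.2055 = 0.82

OR = 0.78; RR = 0.82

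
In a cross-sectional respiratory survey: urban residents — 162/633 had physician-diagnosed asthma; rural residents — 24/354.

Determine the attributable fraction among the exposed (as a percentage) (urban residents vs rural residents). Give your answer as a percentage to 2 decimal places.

risk, urban residents = 162/633 = 0.2559
risk, rural residents = 24/354 = 0.0678
AR% = (0.2559 − 0.0678) / 0.2559 = 0.7351 → 73.51%

AR% = 73.51%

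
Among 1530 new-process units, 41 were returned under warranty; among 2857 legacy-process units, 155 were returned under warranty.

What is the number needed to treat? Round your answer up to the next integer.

37

risk, new-process units = 41/1530 = 0.026797
risk, legacy-process units = 155/2857 = 0.054253
absolute risk difference = 0.027455
1 / 0.027455 = 36.423 → round up → 37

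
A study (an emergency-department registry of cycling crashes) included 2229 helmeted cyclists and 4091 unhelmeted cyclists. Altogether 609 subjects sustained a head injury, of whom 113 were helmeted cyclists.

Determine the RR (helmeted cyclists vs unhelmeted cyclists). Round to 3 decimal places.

RR ≈ 0.418

helmeted cyclists without the outcome: 2229 − 113 = 2116
unhelmeted cyclists with the outcome: 609 − 113 = 496
unhelmeted cyclists without the outcome: 4091 − 496 = 3595
risk, helmeted cyclists = 113/2229 = 0.0507
risk, unhelmeted cyclists = 496/4091 = 0.1212
RR = 0.0507 / 0.1212 = 0.418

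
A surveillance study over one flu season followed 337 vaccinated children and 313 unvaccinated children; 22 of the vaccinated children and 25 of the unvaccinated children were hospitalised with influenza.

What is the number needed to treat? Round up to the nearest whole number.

risk, vaccinated children = 22/337 = 0.065282
risk, unvaccinated children = 25/313 = 0.079872
absolute risk difference = 0.014590
1 / 0.014590 = 68.540 → round up → 69

NNT: 69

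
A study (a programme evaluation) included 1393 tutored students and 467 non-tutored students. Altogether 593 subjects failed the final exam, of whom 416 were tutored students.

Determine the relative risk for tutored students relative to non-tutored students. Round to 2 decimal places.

0.79

tutored students without the outcome: 1393 − 416 = 977
non-tutored students with the outcome: 593 − 416 = 177
non-tutored students without the outcome: 467 − 177 = 290
risk, tutored students = 416/1393 = 0.2986
risk, non-tutored students = 177/467 = 0.3790
RR = 0.2986 / 0.3790 = 0.79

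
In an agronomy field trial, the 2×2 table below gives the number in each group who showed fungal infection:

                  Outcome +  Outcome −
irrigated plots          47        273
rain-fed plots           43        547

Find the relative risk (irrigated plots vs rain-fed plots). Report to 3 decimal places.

risk, irrigated plots = 47/320 = 0.1469
risk, rain-fed plots = 43/590 = 0.0729
RR = 0.1469 / 0.0729 = 2.015

RR = 2.015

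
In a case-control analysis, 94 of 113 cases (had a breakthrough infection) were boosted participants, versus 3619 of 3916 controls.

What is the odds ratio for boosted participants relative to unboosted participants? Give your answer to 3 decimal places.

OR = 0.406

odds, boosted participants = 94/3619 = 0.02597
odds, unboosted participants = 19/297 = 0.06397
OR = 0.02597 / 0.06397 = 0.406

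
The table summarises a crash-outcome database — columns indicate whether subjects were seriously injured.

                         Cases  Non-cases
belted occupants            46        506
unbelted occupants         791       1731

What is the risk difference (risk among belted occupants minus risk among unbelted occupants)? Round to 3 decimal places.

risk, belted occupants = 46/552 = 0.0833
risk, unbelted occupants = 791/2522 = 0.3136
risk difference = 0.0833 − 0.3136 = -0.230

RD ≈ -0.230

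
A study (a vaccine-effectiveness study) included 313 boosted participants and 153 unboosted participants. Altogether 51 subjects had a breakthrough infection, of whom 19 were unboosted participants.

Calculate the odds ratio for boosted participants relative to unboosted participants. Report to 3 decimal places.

boosted participants with the outcome: 51 − 19 = 32
boosted participants without the outcome: 313 − 32 = 281
unboosted participants without the outcome: 153 − 19 = 134
OR = (32 × 134) / (281 × 19) = 4288/5339 ≈ 0.803

OR = 0.803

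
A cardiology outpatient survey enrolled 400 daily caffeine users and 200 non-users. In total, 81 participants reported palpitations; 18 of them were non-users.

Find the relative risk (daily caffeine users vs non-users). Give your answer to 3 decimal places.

daily caffeine users with the outcome: 81 − 18 = 63
daily caffeine users without the outcome: 400 − 63 = 337
non-users without the outcome: 200 − 18 = 182
risk, daily caffeine users = 63/400 = 0.1575
risk, non-users = 18/200 = 0.0900
RR = 0.1575 / 0.0900 = 1.750

RR: 1.750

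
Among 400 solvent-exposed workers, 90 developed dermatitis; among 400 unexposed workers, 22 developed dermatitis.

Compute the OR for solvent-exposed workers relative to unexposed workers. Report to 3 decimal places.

odds, solvent-exposed workers = 90/310 = 0.2903
odds, unexposed workers = 22/378 = 0.0582
OR = 0.2903 / 0.0582 = 4.988

OR = 4.988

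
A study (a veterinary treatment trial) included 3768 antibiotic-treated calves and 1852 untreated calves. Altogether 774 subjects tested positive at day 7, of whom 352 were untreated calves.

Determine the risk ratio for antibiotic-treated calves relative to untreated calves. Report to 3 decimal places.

RR: 0.589

antibiotic-treated calves with the outcome: 774 − 352 = 422
antibiotic-treated calves without the outcome: 3768 − 422 = 3346
untreated calves without the outcome: 1852 − 352 = 1500
risk, antibiotic-treated calves = 422/3768 = 0.1120
risk, untreated calves = 352/1852 = 0.1901
RR = 0.1120 / 0.1901 = 0.589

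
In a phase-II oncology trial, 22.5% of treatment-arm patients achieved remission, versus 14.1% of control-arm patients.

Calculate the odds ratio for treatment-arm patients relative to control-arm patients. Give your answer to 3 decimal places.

OR = 1.769

odds, treatment-arm patients = 0.2250/0.7750 = 0.2903
odds, control-arm patients = 0.1410/0.8590 = 0.1641
OR = 0.2903 / 0.1641 = 1.769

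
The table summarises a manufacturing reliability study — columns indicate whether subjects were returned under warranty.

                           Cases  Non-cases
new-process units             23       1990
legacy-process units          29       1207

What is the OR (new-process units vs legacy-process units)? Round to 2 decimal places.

0.48

odds, new-process units = 23/1990 = 0.01156
odds, legacy-process units = 29/1207 = 0.02403
OR = 0.01156 / 0.02403 = 0.48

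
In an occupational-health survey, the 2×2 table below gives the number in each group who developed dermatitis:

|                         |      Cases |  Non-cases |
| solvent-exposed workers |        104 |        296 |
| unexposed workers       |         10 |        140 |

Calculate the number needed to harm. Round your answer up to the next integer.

risk, solvent-exposed workers = 104/400 = 0.260000
risk, unexposed workers = 10/150 = 0.066667
absolute risk difference = 0.193333
1 / 0.193333 = 5.172 → round up → 6

6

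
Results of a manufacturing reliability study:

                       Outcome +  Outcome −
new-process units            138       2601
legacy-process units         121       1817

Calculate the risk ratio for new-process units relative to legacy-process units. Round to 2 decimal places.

risk, new-process units = 138/2739 = 0.0504
risk, legacy-process units = 121/1938 = 0.0624
RR = 0.0504 / 0.0624 = 0.81

RR = 0.81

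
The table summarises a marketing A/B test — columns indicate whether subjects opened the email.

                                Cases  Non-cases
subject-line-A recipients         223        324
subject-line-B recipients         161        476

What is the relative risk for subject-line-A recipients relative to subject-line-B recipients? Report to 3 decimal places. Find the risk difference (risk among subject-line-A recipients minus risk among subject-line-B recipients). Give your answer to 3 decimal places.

risk, subject-line-A recipients = 223/547 = 0.4077
risk, subject-line-B recipients = 161/637 = 0.2527
RR = 0.4077 / 0.2527 = 1.613
risk difference = 0.4077 − 0.2527 = 0.155

RR = 1.613; RD = 0.155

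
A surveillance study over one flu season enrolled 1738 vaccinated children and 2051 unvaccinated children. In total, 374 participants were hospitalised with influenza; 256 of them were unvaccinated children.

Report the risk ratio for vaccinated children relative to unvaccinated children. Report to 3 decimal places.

vaccinated children with the outcome: 374 − 256 = 118
vaccinated children without the outcome: 1738 − 118 = 1620
unvaccinated children without the outcome: 2051 − 256 = 1795
risk, vaccinated children = 118/1738 = 0.0679
risk, unvaccinated children = 256/2051 = 0.1248
RR = 0.0679 / 0.1248 = 0.544

RR: 0.544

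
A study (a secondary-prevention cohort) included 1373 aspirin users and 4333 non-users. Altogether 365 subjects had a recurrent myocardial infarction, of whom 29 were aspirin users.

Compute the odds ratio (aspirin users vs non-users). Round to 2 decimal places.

aspirin users without the outcome: 1373 − 29 = 1344
non-users with the outcome: 365 − 29 = 336
non-users without the outcome: 4333 − 336 = 3997
odds, aspirin users = 29/1344 = 0.02158
odds, non-users = 336/3997 = 0.08406
OR = 0.02158 / 0.08406 = 0.26

0.26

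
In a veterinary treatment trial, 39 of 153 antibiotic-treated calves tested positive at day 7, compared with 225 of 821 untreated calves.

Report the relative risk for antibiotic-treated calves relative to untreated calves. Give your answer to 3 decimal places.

risk, antibiotic-treated calves = 39/153 = 0.2549
risk, untreated calves = 225/821 = 0.2741
RR = 0.2549 / 0.2741 = 0.930

RR: 0.930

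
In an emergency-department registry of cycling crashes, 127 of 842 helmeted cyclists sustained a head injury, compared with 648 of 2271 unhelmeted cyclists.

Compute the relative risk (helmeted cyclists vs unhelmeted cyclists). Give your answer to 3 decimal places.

RR ≈ 0.529

risk, helmeted cyclists = 127/842 = 0.1508
risk, unhelmeted cyclists = 648/2271 = 0.2853
RR = 0.1508 / 0.2853 = 0.529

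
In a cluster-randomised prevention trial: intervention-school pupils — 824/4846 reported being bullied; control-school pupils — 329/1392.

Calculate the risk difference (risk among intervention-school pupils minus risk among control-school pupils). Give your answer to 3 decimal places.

risk, intervention-school pupils = 824/4846 = 0.1700
risk, control-school pupils = 329/1392 = 0.2364
risk difference = 0.1700 − 0.2364 = -0.066

RD ≈ -0.066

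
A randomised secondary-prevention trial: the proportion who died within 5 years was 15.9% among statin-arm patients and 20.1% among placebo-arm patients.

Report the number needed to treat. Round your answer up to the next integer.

24

absolute risk difference = 0.042000
1 / 0.042000 = 23.810 → round up → 24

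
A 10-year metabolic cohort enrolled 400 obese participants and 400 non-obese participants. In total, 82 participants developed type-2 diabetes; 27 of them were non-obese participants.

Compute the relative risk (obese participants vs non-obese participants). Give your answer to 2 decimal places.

obese participants with the outcome: 82 − 27 = 55
obese participants without the outcome: 400 − 55 = 345
non-obese participants without the outcome: 400 − 27 = 373
risk, obese participants = 55/400 = 0.1375
risk, non-obese participants = 27/400 = 0.0675
RR = 0.1375 / 0.0675 = 2.04

RR: 2.04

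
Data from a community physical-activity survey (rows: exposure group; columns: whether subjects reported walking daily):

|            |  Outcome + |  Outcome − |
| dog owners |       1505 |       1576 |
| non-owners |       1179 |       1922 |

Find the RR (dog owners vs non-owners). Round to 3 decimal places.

risk, dog owners = 1505/3081 = 0.4885
risk, non-owners = 1179/3101 = 0.3802
RR = 0.4885 / 0.3802 = 1.285

RR ≈ 1.285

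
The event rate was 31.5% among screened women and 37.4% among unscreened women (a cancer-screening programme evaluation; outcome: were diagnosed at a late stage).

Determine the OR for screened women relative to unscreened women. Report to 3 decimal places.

odds, screened women = 0.3150/0.6850 = 0.4599
odds, unscreened women = 0.3740/0.6260 = 0.5974
OR = 0.4599 / 0.5974 = 0.770

0.770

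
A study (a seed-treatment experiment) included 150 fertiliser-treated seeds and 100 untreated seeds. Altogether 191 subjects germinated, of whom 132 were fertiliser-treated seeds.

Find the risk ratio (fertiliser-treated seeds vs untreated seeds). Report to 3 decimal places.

RR ≈ 1.492

fertiliser-treated seeds without the outcome: 150 − 132 = 18
untreated seeds with the outcome: 191 − 132 = 59
untreated seeds without the outcome: 100 − 59 = 41
risk, fertiliser-treated seeds = 132/150 = 0.8800
risk, untreated seeds = 59/100 = 0.5900
RR = 0.8800 / 0.5900 = 1.492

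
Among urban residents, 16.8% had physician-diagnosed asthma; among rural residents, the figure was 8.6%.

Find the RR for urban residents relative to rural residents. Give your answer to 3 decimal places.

RR = 0.1680 / 0.0860 = 1.953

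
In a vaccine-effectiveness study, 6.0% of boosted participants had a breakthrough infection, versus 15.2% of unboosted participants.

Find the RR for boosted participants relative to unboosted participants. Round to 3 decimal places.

RR = 0.0600 / 0.1520 = 0.395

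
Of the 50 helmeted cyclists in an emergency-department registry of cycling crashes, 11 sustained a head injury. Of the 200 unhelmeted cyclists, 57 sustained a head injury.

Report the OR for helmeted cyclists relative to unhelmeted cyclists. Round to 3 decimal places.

OR = (11 × 143) / (39 × 57) = 1573/2223 ≈ 0.708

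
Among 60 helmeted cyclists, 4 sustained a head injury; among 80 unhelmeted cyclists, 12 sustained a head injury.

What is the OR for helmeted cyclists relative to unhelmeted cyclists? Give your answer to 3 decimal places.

OR = (4 × 68) / (56 × 12) = 272/672 ≈ 0.405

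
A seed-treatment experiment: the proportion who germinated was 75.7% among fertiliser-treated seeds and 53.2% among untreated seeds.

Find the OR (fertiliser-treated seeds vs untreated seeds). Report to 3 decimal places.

2.740

odds, fertiliser-treated seeds = 0.7570/0.2430 = 3.1152
odds, untreated seeds = 0.5320/0.4680 = 1.1368
OR = 3.1152 / 1.1368 = 2.740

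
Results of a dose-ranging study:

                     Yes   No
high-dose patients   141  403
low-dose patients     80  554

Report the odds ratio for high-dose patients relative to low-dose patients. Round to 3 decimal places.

odds, high-dose patients = 141/403 = 0.3499
odds, low-dose patients = 80/554 = 0.1444
OR = 0.3499 / 0.1444 = 2.423

OR = 2.423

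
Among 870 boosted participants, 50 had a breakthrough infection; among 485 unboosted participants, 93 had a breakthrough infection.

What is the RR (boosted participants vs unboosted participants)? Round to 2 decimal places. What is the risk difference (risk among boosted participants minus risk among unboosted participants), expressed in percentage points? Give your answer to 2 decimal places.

RR = 0.30; RD = -13.43

risk, boosted participants = 50/870 = 0.0575
risk, unboosted participants = 93/485 = 0.1918
RR = 0.0575 / 0.1918 = 0.30
risk difference = 0.0575 − 0.1918 = -0.1343 → -13.43 percentage points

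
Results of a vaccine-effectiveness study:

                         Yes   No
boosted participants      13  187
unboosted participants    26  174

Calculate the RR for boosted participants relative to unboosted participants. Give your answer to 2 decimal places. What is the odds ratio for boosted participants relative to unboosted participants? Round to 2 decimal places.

RR = 0.50; OR = 0.47

risk, boosted participants = 13/200 = 0.0650
risk, unboosted participants = 26/200 = 0.1300
RR = 0.0650 / 0.1300 = 0.50
OR = (13 × 174) / (187 × 26) = 2262/4862 ≈ 0.47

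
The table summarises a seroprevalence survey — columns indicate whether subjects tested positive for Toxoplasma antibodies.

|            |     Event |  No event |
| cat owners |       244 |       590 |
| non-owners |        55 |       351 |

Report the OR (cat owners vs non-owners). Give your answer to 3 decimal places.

odds, cat owners = 244/590 = 0.4136
odds, non-owners = 55/351 = 0.1567
OR = 0.4136 / 0.1567 = 2.639

2.639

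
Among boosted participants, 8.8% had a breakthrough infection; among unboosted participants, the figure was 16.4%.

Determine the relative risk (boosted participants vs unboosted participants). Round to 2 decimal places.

RR = 0.0880 / 0.1640 = 0.54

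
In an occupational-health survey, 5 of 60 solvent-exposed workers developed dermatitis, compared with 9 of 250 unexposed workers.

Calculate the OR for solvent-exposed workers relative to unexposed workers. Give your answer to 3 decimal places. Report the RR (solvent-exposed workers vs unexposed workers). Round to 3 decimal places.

OR = (5 × 241) / (55 × 9) = 1205/495 ≈ 2.434
risk, solvent-exposed workers = 5/60 = 0.08333
risk, unexposed workers = 9/250 = 0.03600
RR = 0.08333 / 0.03600 = 2.315

OR = 2.434; RR = 2.315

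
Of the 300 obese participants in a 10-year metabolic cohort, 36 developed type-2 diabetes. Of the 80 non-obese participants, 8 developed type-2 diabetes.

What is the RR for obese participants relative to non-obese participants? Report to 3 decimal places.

1.200

risk, obese participants = 36/300 = 0.1200
risk, non-obese participants = 8/80 = 0.1000
RR = 0.1200 / 0.1000 = 1.200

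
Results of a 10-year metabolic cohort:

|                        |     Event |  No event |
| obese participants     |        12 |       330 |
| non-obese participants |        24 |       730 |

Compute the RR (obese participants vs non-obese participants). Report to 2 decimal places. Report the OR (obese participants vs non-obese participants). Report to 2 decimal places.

risk, obese participants = 12/342 = 0.03509
risk, non-obese participants = 24/754 = 0.03183
RR = 0.03509 / 0.03183 = 1.10
OR = (12 × 730) / (330 × 24) = 8760/7920 ≈ 1.11

RR = 1.10; OR = 1.11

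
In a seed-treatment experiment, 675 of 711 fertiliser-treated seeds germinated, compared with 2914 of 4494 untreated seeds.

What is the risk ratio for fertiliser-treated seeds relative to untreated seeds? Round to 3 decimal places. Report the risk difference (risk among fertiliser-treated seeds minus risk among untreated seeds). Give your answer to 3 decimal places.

risk, fertiliser-treated seeds = 675/711 = 0.9494
risk, untreated seeds = 2914/4494 = 0.6484
RR = 0.9494 / 0.6484 = 1.464
risk difference = 0.9494 − 0.6484 = 0.301

RR = 1.464; RD = 0.301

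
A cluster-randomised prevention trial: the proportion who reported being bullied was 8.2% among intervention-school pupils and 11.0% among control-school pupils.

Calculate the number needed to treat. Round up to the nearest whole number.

absolute risk difference = 0.028000
1 / 0.028000 = 35.714 → round up → 36

36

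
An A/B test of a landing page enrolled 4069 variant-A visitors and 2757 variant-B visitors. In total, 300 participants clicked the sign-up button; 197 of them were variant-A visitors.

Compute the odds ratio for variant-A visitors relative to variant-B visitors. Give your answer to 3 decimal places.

OR: 1.311

variant-A visitors without the outcome: 4069 − 197 = 3872
variant-B visitors with the outcome: 300 − 197 = 103
variant-B visitors without the outcome: 2757 − 103 = 2654
OR = (197 × 2654) / (3872 × 103) = 522838/398816 ≈ 1.311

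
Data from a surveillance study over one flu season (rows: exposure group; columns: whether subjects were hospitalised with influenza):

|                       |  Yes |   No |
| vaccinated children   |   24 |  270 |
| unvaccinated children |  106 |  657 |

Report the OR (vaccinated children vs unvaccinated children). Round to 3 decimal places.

OR = (24 × 657) / (270 × 106) = 15768/28620 ≈ 0.551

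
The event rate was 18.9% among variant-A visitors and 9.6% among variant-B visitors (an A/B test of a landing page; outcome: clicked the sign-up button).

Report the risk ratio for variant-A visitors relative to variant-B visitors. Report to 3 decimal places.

RR = 0.1890 / 0.0960 = 1.969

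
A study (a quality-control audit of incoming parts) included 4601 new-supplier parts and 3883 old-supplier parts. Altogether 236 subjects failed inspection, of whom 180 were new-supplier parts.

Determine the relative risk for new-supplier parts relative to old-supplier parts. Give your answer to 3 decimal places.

new-supplier parts without the outcome: 4601 − 180 = 4421
old-supplier parts with the outcome: 236 − 180 = 56
old-supplier parts without the outcome: 3883 − 56 = 3827
risk, new-supplier parts = 180/4601 = 0.03912
risk, old-supplier parts = 56/3883 = 0.01442
RR = 0.03912 / 0.01442 = 2.713

2.713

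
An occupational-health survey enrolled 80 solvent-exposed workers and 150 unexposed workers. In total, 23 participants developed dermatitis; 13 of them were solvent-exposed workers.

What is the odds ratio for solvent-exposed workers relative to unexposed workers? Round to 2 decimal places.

2.72

solvent-exposed workers without the outcome: 80 − 13 = 67
unexposed workers with the outcome: 23 − 13 = 10
unexposed workers without the outcome: 150 − 10 = 140
odds, solvent-exposed workers = 13/67 = 0.1940
odds, unexposed workers = 10/140 = 0.0714
OR = 0.1940 / 0.0714 = 2.72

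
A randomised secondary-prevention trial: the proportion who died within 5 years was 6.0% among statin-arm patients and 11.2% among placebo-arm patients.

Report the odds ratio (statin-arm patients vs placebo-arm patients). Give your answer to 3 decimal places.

odds, statin-arm patients = 0.0600/0.9400 = 0.0638
odds, placebo-arm patients = 0.1120/0.8880 = 0.1261
OR = 0.0638 / 0.1261 = 0.506

OR ≈ 0.506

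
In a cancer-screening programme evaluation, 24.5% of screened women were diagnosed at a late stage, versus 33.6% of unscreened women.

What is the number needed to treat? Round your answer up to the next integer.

absolute risk difference = 0.091000
1 / 0.091000 = 10.989 → round up → 11

NNT = 11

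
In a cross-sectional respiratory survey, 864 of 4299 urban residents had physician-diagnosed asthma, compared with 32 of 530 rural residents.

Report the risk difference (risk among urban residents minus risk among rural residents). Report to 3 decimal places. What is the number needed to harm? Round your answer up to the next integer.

risk, urban residents = 864/4299 = 0.2010
risk, rural residents = 32/530 = 0.0604
risk difference = 0.2010 − 0.0604 = 0.141
absolute risk difference = 0.140600
1 / 0.140600 = 7.112 → round up → 8

RD = 0.141; NNH = 8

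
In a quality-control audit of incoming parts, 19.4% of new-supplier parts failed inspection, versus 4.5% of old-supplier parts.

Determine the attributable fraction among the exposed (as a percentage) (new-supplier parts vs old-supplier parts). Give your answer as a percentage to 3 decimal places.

AR% = (0.19400 − 0.04500) / 0.19400 = 0.7680 → 76.804%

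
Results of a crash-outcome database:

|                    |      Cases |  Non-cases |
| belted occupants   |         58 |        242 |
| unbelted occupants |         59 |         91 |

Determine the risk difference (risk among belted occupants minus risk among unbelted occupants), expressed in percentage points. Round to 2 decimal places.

-20.00

risk, belted occupants = 58/300 = 0.1933
risk, unbelted occupants = 59/150 = 0.3933
risk difference = 0.1933 − 0.3933 = -0.2000 → -20.00 percentage points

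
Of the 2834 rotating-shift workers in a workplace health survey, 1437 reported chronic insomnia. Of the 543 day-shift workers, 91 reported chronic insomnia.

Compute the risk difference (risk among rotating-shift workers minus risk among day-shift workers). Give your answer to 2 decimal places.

RD = 0.34

risk, rotating-shift workers = 1437/2834 = 0.5071
risk, day-shift workers = 91/543 = 0.1676
risk difference = 0.5071 − 0.1676 = 0.34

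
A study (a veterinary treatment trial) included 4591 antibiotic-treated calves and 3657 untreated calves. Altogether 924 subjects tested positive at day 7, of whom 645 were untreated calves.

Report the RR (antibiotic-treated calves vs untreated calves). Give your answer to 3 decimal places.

RR: 0.345

antibiotic-treated calves with the outcome: 924 − 645 = 279
antibiotic-treated calves without the outcome: 4591 − 279 = 4312
untreated calves without the outcome: 3657 − 645 = 3012
risk, antibiotic-treated calves = 279/4591 = 0.0608
risk, untreated calves = 645/3657 = 0.1764
RR = 0.0608 / 0.1764 = 0.345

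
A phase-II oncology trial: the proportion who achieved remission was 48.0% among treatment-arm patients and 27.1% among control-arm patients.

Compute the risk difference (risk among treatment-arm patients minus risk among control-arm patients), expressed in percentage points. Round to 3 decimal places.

RD = 20.900

risk difference = 0.4800 − 0.2710 = 0.2090 → 20.900 percentage points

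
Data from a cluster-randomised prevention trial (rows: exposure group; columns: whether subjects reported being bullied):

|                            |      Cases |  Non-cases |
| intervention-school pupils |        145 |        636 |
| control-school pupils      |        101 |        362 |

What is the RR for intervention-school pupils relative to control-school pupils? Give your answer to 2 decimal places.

0.85

risk, intervention-school pupils = 145/781 = 0.1857
risk, control-school pupils = 101/463 = 0.2181
RR = 0.1857 / 0.2181 = 0.85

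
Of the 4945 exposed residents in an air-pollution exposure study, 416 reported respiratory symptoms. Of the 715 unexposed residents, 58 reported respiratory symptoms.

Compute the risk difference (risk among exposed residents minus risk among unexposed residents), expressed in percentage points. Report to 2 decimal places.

RD ≈ 0.30

risk, exposed residents = 416/4945 = 0.0841
risk, unexposed residents = 58/715 = 0.0811
risk difference = 0.0841 − 0.0811 = 0.0030 → 0.30 percentage points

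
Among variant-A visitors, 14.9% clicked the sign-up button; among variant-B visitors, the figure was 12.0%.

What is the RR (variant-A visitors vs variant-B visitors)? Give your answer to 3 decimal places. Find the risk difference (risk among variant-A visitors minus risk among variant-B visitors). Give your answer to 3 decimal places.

RR = 1.242; RD = 0.029

RR = 0.1490 / 0.1200 = 1.242
risk difference = 0.1490 − 0.1200 = 0.029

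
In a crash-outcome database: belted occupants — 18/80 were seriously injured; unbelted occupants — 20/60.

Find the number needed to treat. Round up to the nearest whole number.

10

risk, belted occupants = 18/80 = 0.225000
risk, unbelted occupants = 20/60 = 0.333333
absolute risk difference = 0.108333
1 / 0.108333 = 9.231 → round up → 10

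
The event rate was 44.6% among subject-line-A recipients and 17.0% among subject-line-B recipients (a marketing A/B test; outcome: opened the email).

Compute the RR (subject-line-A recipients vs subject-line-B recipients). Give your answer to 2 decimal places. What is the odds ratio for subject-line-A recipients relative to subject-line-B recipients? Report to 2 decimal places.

RR = 2.62; OR = 3.93

RR = 0.4460 / 0.1700 = 2.62
odds, subject-line-A recipients = 0.4460/0.5540 = 0.8051
odds, subject-line-B recipients = 0.1700/0.8300 = 0.2048
OR = 0.8051 / 0.2048 = 3.93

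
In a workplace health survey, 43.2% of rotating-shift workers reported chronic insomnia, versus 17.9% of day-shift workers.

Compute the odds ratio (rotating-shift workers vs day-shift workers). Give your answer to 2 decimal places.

OR = 3.49

odds, rotating-shift workers = 0.4320/0.5680 = 0.7606
odds, day-shift workers = 0.1790/0.8210 = 0.2180
OR = 0.7606 / 0.2180 = 3.49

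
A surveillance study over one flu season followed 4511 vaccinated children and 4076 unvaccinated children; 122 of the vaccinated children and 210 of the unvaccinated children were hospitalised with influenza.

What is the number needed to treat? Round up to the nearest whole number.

risk, vaccinated children = 122/4511 = 0.027045
risk, unvaccinated children = 210/4076 = 0.051521
absolute risk difference = 0.024476
1 / 0.024476 = 40.856 → round up → 41

NNT ≈ 41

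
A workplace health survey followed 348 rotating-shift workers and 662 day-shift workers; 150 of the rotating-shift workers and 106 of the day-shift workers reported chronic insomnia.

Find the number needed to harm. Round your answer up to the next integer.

4

risk, rotating-shift workers = 150/348 = 0.431034
risk, day-shift workers = 106/662 = 0.160121
absolute risk difference = 0.270914
1 / 0.270914 = 3.691 → round up → 4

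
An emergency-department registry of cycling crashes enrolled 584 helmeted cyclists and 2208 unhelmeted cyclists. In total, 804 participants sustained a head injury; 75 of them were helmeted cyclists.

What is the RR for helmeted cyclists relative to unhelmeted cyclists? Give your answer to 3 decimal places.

RR ≈ 0.389

helmeted cyclists without the outcome: 584 − 75 = 509
unhelmeted cyclists with the outcome: 804 − 75 = 729
unhelmeted cyclists without the outcome: 2208 − 729 = 1479
risk, helmeted cyclists = 75/584 = 0.1284
risk, unhelmeted cyclists = 729/2208 = 0.3302
RR = 0.1284 / 0.3302 = 0.389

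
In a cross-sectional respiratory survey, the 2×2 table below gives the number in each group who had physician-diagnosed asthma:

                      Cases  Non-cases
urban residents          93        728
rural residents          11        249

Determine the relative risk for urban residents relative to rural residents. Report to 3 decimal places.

risk, urban residents = 93/821 = 0.11328
risk, rural residents = 11/260 = 0.04231
RR = 0.11328 / 0.04231 = 2.677

RR: 2.677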